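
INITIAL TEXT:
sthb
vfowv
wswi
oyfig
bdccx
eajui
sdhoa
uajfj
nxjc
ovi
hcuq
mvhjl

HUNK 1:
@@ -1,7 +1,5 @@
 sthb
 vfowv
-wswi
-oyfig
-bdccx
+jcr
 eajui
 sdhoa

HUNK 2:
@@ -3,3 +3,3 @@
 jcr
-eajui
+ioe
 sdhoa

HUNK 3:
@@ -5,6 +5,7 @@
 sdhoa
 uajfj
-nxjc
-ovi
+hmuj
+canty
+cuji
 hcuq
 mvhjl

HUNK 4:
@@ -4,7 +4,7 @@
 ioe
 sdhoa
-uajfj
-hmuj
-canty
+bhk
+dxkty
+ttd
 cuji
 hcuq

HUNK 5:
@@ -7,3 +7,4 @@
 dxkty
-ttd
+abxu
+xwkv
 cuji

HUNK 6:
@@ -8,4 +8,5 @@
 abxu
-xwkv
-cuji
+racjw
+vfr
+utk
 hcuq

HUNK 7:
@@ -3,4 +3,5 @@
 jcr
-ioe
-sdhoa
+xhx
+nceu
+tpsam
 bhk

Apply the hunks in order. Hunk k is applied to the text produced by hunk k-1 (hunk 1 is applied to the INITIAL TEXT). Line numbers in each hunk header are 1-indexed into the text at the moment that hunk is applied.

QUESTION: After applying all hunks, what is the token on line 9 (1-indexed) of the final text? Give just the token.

Hunk 1: at line 1 remove [wswi,oyfig,bdccx] add [jcr] -> 10 lines: sthb vfowv jcr eajui sdhoa uajfj nxjc ovi hcuq mvhjl
Hunk 2: at line 3 remove [eajui] add [ioe] -> 10 lines: sthb vfowv jcr ioe sdhoa uajfj nxjc ovi hcuq mvhjl
Hunk 3: at line 5 remove [nxjc,ovi] add [hmuj,canty,cuji] -> 11 lines: sthb vfowv jcr ioe sdhoa uajfj hmuj canty cuji hcuq mvhjl
Hunk 4: at line 4 remove [uajfj,hmuj,canty] add [bhk,dxkty,ttd] -> 11 lines: sthb vfowv jcr ioe sdhoa bhk dxkty ttd cuji hcuq mvhjl
Hunk 5: at line 7 remove [ttd] add [abxu,xwkv] -> 12 lines: sthb vfowv jcr ioe sdhoa bhk dxkty abxu xwkv cuji hcuq mvhjl
Hunk 6: at line 8 remove [xwkv,cuji] add [racjw,vfr,utk] -> 13 lines: sthb vfowv jcr ioe sdhoa bhk dxkty abxu racjw vfr utk hcuq mvhjl
Hunk 7: at line 3 remove [ioe,sdhoa] add [xhx,nceu,tpsam] -> 14 lines: sthb vfowv jcr xhx nceu tpsam bhk dxkty abxu racjw vfr utk hcuq mvhjl
Final line 9: abxu

Answer: abxu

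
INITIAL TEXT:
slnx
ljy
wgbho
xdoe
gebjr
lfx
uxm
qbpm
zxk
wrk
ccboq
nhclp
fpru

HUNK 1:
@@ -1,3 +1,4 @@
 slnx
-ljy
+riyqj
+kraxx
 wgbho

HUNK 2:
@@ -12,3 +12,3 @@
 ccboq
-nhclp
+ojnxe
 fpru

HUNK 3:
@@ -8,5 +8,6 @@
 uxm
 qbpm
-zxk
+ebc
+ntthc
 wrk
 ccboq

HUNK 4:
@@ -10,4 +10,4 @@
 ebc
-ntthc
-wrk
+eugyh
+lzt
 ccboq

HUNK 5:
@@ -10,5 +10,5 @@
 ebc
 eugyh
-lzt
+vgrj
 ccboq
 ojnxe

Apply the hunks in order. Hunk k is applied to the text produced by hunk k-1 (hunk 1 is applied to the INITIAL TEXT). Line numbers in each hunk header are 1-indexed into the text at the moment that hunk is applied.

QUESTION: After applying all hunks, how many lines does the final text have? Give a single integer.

Hunk 1: at line 1 remove [ljy] add [riyqj,kraxx] -> 14 lines: slnx riyqj kraxx wgbho xdoe gebjr lfx uxm qbpm zxk wrk ccboq nhclp fpru
Hunk 2: at line 12 remove [nhclp] add [ojnxe] -> 14 lines: slnx riyqj kraxx wgbho xdoe gebjr lfx uxm qbpm zxk wrk ccboq ojnxe fpru
Hunk 3: at line 8 remove [zxk] add [ebc,ntthc] -> 15 lines: slnx riyqj kraxx wgbho xdoe gebjr lfx uxm qbpm ebc ntthc wrk ccboq ojnxe fpru
Hunk 4: at line 10 remove [ntthc,wrk] add [eugyh,lzt] -> 15 lines: slnx riyqj kraxx wgbho xdoe gebjr lfx uxm qbpm ebc eugyh lzt ccboq ojnxe fpru
Hunk 5: at line 10 remove [lzt] add [vgrj] -> 15 lines: slnx riyqj kraxx wgbho xdoe gebjr lfx uxm qbpm ebc eugyh vgrj ccboq ojnxe fpru
Final line count: 15

Answer: 15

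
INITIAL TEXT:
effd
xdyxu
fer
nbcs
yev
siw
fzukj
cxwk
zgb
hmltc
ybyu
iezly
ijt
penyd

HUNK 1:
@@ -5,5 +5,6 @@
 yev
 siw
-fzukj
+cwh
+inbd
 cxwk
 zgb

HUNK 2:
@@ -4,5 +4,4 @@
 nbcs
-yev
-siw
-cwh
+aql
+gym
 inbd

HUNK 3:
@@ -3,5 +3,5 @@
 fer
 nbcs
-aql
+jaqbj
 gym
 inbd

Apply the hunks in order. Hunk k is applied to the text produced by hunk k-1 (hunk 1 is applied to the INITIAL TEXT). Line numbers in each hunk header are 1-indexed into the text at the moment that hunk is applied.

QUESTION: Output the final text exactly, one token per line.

Answer: effd
xdyxu
fer
nbcs
jaqbj
gym
inbd
cxwk
zgb
hmltc
ybyu
iezly
ijt
penyd

Derivation:
Hunk 1: at line 5 remove [fzukj] add [cwh,inbd] -> 15 lines: effd xdyxu fer nbcs yev siw cwh inbd cxwk zgb hmltc ybyu iezly ijt penyd
Hunk 2: at line 4 remove [yev,siw,cwh] add [aql,gym] -> 14 lines: effd xdyxu fer nbcs aql gym inbd cxwk zgb hmltc ybyu iezly ijt penyd
Hunk 3: at line 3 remove [aql] add [jaqbj] -> 14 lines: effd xdyxu fer nbcs jaqbj gym inbd cxwk zgb hmltc ybyu iezly ijt penyd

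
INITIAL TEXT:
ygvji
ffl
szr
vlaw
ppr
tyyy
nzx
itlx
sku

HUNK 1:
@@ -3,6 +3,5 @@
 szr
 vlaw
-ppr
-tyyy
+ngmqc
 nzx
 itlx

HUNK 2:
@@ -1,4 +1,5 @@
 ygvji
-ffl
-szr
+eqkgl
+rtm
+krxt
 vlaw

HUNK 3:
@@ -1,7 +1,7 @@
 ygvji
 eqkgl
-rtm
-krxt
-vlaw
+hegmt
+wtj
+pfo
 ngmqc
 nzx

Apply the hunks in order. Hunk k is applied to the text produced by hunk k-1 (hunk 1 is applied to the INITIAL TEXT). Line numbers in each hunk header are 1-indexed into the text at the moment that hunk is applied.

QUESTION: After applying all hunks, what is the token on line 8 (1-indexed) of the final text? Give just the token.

Hunk 1: at line 3 remove [ppr,tyyy] add [ngmqc] -> 8 lines: ygvji ffl szr vlaw ngmqc nzx itlx sku
Hunk 2: at line 1 remove [ffl,szr] add [eqkgl,rtm,krxt] -> 9 lines: ygvji eqkgl rtm krxt vlaw ngmqc nzx itlx sku
Hunk 3: at line 1 remove [rtm,krxt,vlaw] add [hegmt,wtj,pfo] -> 9 lines: ygvji eqkgl hegmt wtj pfo ngmqc nzx itlx sku
Final line 8: itlx

Answer: itlx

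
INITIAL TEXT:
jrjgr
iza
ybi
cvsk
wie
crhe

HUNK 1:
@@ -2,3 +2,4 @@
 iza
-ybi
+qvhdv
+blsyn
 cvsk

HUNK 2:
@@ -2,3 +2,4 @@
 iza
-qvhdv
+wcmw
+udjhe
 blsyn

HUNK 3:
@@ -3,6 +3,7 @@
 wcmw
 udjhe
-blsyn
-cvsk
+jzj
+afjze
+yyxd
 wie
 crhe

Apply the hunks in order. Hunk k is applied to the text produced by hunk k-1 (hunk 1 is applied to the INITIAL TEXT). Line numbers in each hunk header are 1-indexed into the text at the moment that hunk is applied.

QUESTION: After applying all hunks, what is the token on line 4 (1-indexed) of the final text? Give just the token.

Answer: udjhe

Derivation:
Hunk 1: at line 2 remove [ybi] add [qvhdv,blsyn] -> 7 lines: jrjgr iza qvhdv blsyn cvsk wie crhe
Hunk 2: at line 2 remove [qvhdv] add [wcmw,udjhe] -> 8 lines: jrjgr iza wcmw udjhe blsyn cvsk wie crhe
Hunk 3: at line 3 remove [blsyn,cvsk] add [jzj,afjze,yyxd] -> 9 lines: jrjgr iza wcmw udjhe jzj afjze yyxd wie crhe
Final line 4: udjhe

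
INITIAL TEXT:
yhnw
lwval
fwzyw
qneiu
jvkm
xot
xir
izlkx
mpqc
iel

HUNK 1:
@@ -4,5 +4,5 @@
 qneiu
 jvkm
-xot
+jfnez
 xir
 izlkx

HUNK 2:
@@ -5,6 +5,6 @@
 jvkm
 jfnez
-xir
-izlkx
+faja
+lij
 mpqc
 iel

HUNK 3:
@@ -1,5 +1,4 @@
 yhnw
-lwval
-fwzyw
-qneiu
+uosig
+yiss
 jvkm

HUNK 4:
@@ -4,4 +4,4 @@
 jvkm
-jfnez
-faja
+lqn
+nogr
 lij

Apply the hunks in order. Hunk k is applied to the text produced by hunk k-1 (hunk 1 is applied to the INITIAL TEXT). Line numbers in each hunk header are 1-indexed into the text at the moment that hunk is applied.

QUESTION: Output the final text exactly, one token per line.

Answer: yhnw
uosig
yiss
jvkm
lqn
nogr
lij
mpqc
iel

Derivation:
Hunk 1: at line 4 remove [xot] add [jfnez] -> 10 lines: yhnw lwval fwzyw qneiu jvkm jfnez xir izlkx mpqc iel
Hunk 2: at line 5 remove [xir,izlkx] add [faja,lij] -> 10 lines: yhnw lwval fwzyw qneiu jvkm jfnez faja lij mpqc iel
Hunk 3: at line 1 remove [lwval,fwzyw,qneiu] add [uosig,yiss] -> 9 lines: yhnw uosig yiss jvkm jfnez faja lij mpqc iel
Hunk 4: at line 4 remove [jfnez,faja] add [lqn,nogr] -> 9 lines: yhnw uosig yiss jvkm lqn nogr lij mpqc iel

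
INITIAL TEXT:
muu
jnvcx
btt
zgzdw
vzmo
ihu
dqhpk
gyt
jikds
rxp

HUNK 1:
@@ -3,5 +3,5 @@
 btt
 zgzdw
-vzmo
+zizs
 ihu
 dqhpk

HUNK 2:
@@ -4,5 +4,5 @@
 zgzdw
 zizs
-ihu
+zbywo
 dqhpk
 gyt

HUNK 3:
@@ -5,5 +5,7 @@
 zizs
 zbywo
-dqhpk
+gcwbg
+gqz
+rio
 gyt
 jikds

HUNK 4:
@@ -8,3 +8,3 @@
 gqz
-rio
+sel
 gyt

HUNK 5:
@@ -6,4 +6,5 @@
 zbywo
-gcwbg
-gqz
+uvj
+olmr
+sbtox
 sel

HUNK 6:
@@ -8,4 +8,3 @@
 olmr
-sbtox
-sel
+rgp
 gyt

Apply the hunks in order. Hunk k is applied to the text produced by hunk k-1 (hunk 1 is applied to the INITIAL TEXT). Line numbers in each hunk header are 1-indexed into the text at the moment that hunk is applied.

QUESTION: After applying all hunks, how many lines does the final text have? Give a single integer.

Answer: 12

Derivation:
Hunk 1: at line 3 remove [vzmo] add [zizs] -> 10 lines: muu jnvcx btt zgzdw zizs ihu dqhpk gyt jikds rxp
Hunk 2: at line 4 remove [ihu] add [zbywo] -> 10 lines: muu jnvcx btt zgzdw zizs zbywo dqhpk gyt jikds rxp
Hunk 3: at line 5 remove [dqhpk] add [gcwbg,gqz,rio] -> 12 lines: muu jnvcx btt zgzdw zizs zbywo gcwbg gqz rio gyt jikds rxp
Hunk 4: at line 8 remove [rio] add [sel] -> 12 lines: muu jnvcx btt zgzdw zizs zbywo gcwbg gqz sel gyt jikds rxp
Hunk 5: at line 6 remove [gcwbg,gqz] add [uvj,olmr,sbtox] -> 13 lines: muu jnvcx btt zgzdw zizs zbywo uvj olmr sbtox sel gyt jikds rxp
Hunk 6: at line 8 remove [sbtox,sel] add [rgp] -> 12 lines: muu jnvcx btt zgzdw zizs zbywo uvj olmr rgp gyt jikds rxp
Final line count: 12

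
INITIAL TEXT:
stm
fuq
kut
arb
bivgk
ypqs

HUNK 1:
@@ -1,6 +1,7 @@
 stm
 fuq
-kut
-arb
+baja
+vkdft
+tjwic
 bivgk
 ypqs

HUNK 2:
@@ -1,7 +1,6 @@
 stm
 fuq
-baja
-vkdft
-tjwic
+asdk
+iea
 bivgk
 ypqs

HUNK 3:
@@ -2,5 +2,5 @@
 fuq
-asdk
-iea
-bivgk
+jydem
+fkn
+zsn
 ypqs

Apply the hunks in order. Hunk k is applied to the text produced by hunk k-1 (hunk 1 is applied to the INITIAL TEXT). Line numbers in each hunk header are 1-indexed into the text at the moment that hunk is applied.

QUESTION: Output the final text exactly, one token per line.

Answer: stm
fuq
jydem
fkn
zsn
ypqs

Derivation:
Hunk 1: at line 1 remove [kut,arb] add [baja,vkdft,tjwic] -> 7 lines: stm fuq baja vkdft tjwic bivgk ypqs
Hunk 2: at line 1 remove [baja,vkdft,tjwic] add [asdk,iea] -> 6 lines: stm fuq asdk iea bivgk ypqs
Hunk 3: at line 2 remove [asdk,iea,bivgk] add [jydem,fkn,zsn] -> 6 lines: stm fuq jydem fkn zsn ypqs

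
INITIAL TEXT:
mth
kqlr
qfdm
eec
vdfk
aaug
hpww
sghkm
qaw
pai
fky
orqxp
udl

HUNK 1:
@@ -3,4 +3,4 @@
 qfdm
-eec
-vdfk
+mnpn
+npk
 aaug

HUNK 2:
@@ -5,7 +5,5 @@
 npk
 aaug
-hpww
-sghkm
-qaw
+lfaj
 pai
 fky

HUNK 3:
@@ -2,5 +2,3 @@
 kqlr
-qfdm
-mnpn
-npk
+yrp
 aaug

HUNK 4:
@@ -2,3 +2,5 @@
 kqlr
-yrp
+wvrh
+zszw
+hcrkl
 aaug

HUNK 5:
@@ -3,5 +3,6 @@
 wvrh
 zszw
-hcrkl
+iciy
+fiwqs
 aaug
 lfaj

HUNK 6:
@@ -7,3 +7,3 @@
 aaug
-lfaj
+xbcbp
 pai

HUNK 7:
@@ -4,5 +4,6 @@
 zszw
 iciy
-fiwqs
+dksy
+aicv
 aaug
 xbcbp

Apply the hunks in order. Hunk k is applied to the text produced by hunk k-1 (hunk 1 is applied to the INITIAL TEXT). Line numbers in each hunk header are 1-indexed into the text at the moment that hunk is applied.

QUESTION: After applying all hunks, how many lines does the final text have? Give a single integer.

Answer: 13

Derivation:
Hunk 1: at line 3 remove [eec,vdfk] add [mnpn,npk] -> 13 lines: mth kqlr qfdm mnpn npk aaug hpww sghkm qaw pai fky orqxp udl
Hunk 2: at line 5 remove [hpww,sghkm,qaw] add [lfaj] -> 11 lines: mth kqlr qfdm mnpn npk aaug lfaj pai fky orqxp udl
Hunk 3: at line 2 remove [qfdm,mnpn,npk] add [yrp] -> 9 lines: mth kqlr yrp aaug lfaj pai fky orqxp udl
Hunk 4: at line 2 remove [yrp] add [wvrh,zszw,hcrkl] -> 11 lines: mth kqlr wvrh zszw hcrkl aaug lfaj pai fky orqxp udl
Hunk 5: at line 3 remove [hcrkl] add [iciy,fiwqs] -> 12 lines: mth kqlr wvrh zszw iciy fiwqs aaug lfaj pai fky orqxp udl
Hunk 6: at line 7 remove [lfaj] add [xbcbp] -> 12 lines: mth kqlr wvrh zszw iciy fiwqs aaug xbcbp pai fky orqxp udl
Hunk 7: at line 4 remove [fiwqs] add [dksy,aicv] -> 13 lines: mth kqlr wvrh zszw iciy dksy aicv aaug xbcbp pai fky orqxp udl
Final line count: 13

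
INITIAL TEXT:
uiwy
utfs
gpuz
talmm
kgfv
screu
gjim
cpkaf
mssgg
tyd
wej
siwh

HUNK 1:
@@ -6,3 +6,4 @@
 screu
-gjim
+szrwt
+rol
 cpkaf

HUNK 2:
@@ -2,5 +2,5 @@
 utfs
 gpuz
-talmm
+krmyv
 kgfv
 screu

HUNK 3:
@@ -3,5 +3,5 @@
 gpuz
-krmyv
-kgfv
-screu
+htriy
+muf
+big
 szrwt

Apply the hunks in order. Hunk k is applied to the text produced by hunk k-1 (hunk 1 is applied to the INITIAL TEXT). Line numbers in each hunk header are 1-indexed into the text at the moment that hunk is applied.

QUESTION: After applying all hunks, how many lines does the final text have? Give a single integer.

Hunk 1: at line 6 remove [gjim] add [szrwt,rol] -> 13 lines: uiwy utfs gpuz talmm kgfv screu szrwt rol cpkaf mssgg tyd wej siwh
Hunk 2: at line 2 remove [talmm] add [krmyv] -> 13 lines: uiwy utfs gpuz krmyv kgfv screu szrwt rol cpkaf mssgg tyd wej siwh
Hunk 3: at line 3 remove [krmyv,kgfv,screu] add [htriy,muf,big] -> 13 lines: uiwy utfs gpuz htriy muf big szrwt rol cpkaf mssgg tyd wej siwh
Final line count: 13

Answer: 13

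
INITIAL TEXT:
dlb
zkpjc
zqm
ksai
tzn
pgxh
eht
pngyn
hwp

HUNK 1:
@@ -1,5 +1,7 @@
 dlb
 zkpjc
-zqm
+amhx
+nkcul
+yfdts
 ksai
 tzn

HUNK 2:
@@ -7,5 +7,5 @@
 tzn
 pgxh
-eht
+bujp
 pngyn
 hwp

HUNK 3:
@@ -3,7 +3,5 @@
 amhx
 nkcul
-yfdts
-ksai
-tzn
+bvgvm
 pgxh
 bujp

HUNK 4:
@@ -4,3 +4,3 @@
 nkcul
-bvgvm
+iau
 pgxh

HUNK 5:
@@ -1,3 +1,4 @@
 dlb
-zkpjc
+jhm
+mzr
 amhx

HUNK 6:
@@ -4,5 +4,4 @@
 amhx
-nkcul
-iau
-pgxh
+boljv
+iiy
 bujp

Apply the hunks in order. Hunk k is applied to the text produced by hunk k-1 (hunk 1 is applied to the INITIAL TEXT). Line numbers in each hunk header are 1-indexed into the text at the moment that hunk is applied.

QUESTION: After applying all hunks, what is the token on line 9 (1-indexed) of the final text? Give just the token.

Hunk 1: at line 1 remove [zqm] add [amhx,nkcul,yfdts] -> 11 lines: dlb zkpjc amhx nkcul yfdts ksai tzn pgxh eht pngyn hwp
Hunk 2: at line 7 remove [eht] add [bujp] -> 11 lines: dlb zkpjc amhx nkcul yfdts ksai tzn pgxh bujp pngyn hwp
Hunk 3: at line 3 remove [yfdts,ksai,tzn] add [bvgvm] -> 9 lines: dlb zkpjc amhx nkcul bvgvm pgxh bujp pngyn hwp
Hunk 4: at line 4 remove [bvgvm] add [iau] -> 9 lines: dlb zkpjc amhx nkcul iau pgxh bujp pngyn hwp
Hunk 5: at line 1 remove [zkpjc] add [jhm,mzr] -> 10 lines: dlb jhm mzr amhx nkcul iau pgxh bujp pngyn hwp
Hunk 6: at line 4 remove [nkcul,iau,pgxh] add [boljv,iiy] -> 9 lines: dlb jhm mzr amhx boljv iiy bujp pngyn hwp
Final line 9: hwp

Answer: hwp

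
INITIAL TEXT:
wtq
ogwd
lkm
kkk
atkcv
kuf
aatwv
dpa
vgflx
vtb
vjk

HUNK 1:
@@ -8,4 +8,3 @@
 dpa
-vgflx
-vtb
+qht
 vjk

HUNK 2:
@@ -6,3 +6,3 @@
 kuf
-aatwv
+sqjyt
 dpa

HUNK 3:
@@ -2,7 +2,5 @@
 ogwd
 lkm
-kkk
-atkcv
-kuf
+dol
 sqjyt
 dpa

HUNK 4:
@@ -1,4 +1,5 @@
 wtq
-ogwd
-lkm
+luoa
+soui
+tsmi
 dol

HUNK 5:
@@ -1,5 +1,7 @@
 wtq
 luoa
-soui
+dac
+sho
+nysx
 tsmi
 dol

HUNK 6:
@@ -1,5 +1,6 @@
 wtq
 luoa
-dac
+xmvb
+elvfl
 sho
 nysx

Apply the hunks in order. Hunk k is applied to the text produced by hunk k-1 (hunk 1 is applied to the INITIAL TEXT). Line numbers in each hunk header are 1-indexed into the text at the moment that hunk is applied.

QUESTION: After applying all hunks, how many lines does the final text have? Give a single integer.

Answer: 12

Derivation:
Hunk 1: at line 8 remove [vgflx,vtb] add [qht] -> 10 lines: wtq ogwd lkm kkk atkcv kuf aatwv dpa qht vjk
Hunk 2: at line 6 remove [aatwv] add [sqjyt] -> 10 lines: wtq ogwd lkm kkk atkcv kuf sqjyt dpa qht vjk
Hunk 3: at line 2 remove [kkk,atkcv,kuf] add [dol] -> 8 lines: wtq ogwd lkm dol sqjyt dpa qht vjk
Hunk 4: at line 1 remove [ogwd,lkm] add [luoa,soui,tsmi] -> 9 lines: wtq luoa soui tsmi dol sqjyt dpa qht vjk
Hunk 5: at line 1 remove [soui] add [dac,sho,nysx] -> 11 lines: wtq luoa dac sho nysx tsmi dol sqjyt dpa qht vjk
Hunk 6: at line 1 remove [dac] add [xmvb,elvfl] -> 12 lines: wtq luoa xmvb elvfl sho nysx tsmi dol sqjyt dpa qht vjk
Final line count: 12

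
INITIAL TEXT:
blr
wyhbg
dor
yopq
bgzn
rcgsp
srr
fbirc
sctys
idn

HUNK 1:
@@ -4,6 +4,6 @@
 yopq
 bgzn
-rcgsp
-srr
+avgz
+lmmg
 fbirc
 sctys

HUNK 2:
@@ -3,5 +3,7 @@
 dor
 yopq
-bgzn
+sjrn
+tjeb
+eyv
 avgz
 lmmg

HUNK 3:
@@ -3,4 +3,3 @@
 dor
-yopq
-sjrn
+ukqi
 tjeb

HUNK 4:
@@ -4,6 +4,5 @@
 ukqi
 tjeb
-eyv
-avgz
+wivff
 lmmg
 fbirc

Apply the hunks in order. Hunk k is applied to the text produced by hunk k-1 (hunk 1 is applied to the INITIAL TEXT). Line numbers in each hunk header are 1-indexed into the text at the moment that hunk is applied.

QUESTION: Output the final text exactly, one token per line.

Hunk 1: at line 4 remove [rcgsp,srr] add [avgz,lmmg] -> 10 lines: blr wyhbg dor yopq bgzn avgz lmmg fbirc sctys idn
Hunk 2: at line 3 remove [bgzn] add [sjrn,tjeb,eyv] -> 12 lines: blr wyhbg dor yopq sjrn tjeb eyv avgz lmmg fbirc sctys idn
Hunk 3: at line 3 remove [yopq,sjrn] add [ukqi] -> 11 lines: blr wyhbg dor ukqi tjeb eyv avgz lmmg fbirc sctys idn
Hunk 4: at line 4 remove [eyv,avgz] add [wivff] -> 10 lines: blr wyhbg dor ukqi tjeb wivff lmmg fbirc sctys idn

Answer: blr
wyhbg
dor
ukqi
tjeb
wivff
lmmg
fbirc
sctys
idn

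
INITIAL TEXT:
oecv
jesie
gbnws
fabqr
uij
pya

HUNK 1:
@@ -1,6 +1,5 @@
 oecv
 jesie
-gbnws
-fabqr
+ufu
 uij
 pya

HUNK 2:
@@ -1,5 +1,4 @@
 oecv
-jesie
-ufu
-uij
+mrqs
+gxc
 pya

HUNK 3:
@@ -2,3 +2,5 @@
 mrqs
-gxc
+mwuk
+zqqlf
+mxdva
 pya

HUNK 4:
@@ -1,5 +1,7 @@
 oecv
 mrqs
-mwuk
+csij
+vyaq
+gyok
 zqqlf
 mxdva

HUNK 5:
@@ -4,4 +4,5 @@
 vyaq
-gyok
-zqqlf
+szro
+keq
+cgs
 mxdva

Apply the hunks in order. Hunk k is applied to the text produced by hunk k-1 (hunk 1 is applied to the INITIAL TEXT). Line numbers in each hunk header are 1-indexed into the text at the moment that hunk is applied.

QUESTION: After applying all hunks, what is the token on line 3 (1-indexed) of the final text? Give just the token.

Hunk 1: at line 1 remove [gbnws,fabqr] add [ufu] -> 5 lines: oecv jesie ufu uij pya
Hunk 2: at line 1 remove [jesie,ufu,uij] add [mrqs,gxc] -> 4 lines: oecv mrqs gxc pya
Hunk 3: at line 2 remove [gxc] add [mwuk,zqqlf,mxdva] -> 6 lines: oecv mrqs mwuk zqqlf mxdva pya
Hunk 4: at line 1 remove [mwuk] add [csij,vyaq,gyok] -> 8 lines: oecv mrqs csij vyaq gyok zqqlf mxdva pya
Hunk 5: at line 4 remove [gyok,zqqlf] add [szro,keq,cgs] -> 9 lines: oecv mrqs csij vyaq szro keq cgs mxdva pya
Final line 3: csij

Answer: csij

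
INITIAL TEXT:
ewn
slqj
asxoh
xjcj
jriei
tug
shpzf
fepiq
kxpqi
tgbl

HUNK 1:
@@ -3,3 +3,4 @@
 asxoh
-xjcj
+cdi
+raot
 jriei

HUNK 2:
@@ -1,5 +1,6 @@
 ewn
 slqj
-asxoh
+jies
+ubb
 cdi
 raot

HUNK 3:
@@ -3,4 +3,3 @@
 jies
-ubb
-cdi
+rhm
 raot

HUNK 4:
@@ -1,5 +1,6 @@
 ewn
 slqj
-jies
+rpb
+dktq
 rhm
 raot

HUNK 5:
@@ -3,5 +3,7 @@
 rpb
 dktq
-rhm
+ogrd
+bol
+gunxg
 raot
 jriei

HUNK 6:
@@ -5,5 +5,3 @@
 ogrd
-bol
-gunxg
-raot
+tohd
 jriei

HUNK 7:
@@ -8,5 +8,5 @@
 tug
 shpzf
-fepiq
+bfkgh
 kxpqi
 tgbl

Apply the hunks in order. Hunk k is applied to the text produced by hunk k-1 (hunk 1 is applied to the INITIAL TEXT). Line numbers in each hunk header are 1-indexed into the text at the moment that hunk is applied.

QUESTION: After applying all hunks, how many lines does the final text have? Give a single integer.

Answer: 12

Derivation:
Hunk 1: at line 3 remove [xjcj] add [cdi,raot] -> 11 lines: ewn slqj asxoh cdi raot jriei tug shpzf fepiq kxpqi tgbl
Hunk 2: at line 1 remove [asxoh] add [jies,ubb] -> 12 lines: ewn slqj jies ubb cdi raot jriei tug shpzf fepiq kxpqi tgbl
Hunk 3: at line 3 remove [ubb,cdi] add [rhm] -> 11 lines: ewn slqj jies rhm raot jriei tug shpzf fepiq kxpqi tgbl
Hunk 4: at line 1 remove [jies] add [rpb,dktq] -> 12 lines: ewn slqj rpb dktq rhm raot jriei tug shpzf fepiq kxpqi tgbl
Hunk 5: at line 3 remove [rhm] add [ogrd,bol,gunxg] -> 14 lines: ewn slqj rpb dktq ogrd bol gunxg raot jriei tug shpzf fepiq kxpqi tgbl
Hunk 6: at line 5 remove [bol,gunxg,raot] add [tohd] -> 12 lines: ewn slqj rpb dktq ogrd tohd jriei tug shpzf fepiq kxpqi tgbl
Hunk 7: at line 8 remove [fepiq] add [bfkgh] -> 12 lines: ewn slqj rpb dktq ogrd tohd jriei tug shpzf bfkgh kxpqi tgbl
Final line count: 12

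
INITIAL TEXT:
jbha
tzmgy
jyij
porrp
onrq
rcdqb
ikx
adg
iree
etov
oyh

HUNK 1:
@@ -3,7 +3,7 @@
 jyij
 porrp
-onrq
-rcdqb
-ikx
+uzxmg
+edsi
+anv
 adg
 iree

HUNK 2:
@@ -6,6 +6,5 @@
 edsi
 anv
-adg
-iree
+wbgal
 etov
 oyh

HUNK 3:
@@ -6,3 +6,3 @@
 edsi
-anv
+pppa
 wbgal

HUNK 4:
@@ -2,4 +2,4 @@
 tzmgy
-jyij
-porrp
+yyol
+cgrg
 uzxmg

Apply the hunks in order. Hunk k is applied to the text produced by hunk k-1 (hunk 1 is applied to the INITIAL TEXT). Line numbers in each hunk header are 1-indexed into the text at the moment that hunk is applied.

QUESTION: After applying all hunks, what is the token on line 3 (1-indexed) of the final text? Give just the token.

Answer: yyol

Derivation:
Hunk 1: at line 3 remove [onrq,rcdqb,ikx] add [uzxmg,edsi,anv] -> 11 lines: jbha tzmgy jyij porrp uzxmg edsi anv adg iree etov oyh
Hunk 2: at line 6 remove [adg,iree] add [wbgal] -> 10 lines: jbha tzmgy jyij porrp uzxmg edsi anv wbgal etov oyh
Hunk 3: at line 6 remove [anv] add [pppa] -> 10 lines: jbha tzmgy jyij porrp uzxmg edsi pppa wbgal etov oyh
Hunk 4: at line 2 remove [jyij,porrp] add [yyol,cgrg] -> 10 lines: jbha tzmgy yyol cgrg uzxmg edsi pppa wbgal etov oyh
Final line 3: yyol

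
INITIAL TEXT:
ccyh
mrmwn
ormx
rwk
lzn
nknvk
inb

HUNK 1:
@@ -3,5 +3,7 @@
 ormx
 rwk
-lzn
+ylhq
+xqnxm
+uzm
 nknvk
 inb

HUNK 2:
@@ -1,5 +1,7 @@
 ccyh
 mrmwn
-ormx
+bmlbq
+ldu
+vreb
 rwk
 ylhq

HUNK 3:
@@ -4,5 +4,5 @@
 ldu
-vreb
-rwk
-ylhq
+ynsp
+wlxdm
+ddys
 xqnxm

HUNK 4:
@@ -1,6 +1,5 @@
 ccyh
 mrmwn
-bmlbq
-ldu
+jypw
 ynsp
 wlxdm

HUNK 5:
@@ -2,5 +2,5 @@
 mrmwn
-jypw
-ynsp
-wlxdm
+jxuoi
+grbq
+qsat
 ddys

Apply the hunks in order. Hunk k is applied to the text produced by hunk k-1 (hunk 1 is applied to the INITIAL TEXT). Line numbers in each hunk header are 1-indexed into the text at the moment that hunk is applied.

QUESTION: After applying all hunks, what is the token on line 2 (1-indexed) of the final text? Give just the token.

Hunk 1: at line 3 remove [lzn] add [ylhq,xqnxm,uzm] -> 9 lines: ccyh mrmwn ormx rwk ylhq xqnxm uzm nknvk inb
Hunk 2: at line 1 remove [ormx] add [bmlbq,ldu,vreb] -> 11 lines: ccyh mrmwn bmlbq ldu vreb rwk ylhq xqnxm uzm nknvk inb
Hunk 3: at line 4 remove [vreb,rwk,ylhq] add [ynsp,wlxdm,ddys] -> 11 lines: ccyh mrmwn bmlbq ldu ynsp wlxdm ddys xqnxm uzm nknvk inb
Hunk 4: at line 1 remove [bmlbq,ldu] add [jypw] -> 10 lines: ccyh mrmwn jypw ynsp wlxdm ddys xqnxm uzm nknvk inb
Hunk 5: at line 2 remove [jypw,ynsp,wlxdm] add [jxuoi,grbq,qsat] -> 10 lines: ccyh mrmwn jxuoi grbq qsat ddys xqnxm uzm nknvk inb
Final line 2: mrmwn

Answer: mrmwn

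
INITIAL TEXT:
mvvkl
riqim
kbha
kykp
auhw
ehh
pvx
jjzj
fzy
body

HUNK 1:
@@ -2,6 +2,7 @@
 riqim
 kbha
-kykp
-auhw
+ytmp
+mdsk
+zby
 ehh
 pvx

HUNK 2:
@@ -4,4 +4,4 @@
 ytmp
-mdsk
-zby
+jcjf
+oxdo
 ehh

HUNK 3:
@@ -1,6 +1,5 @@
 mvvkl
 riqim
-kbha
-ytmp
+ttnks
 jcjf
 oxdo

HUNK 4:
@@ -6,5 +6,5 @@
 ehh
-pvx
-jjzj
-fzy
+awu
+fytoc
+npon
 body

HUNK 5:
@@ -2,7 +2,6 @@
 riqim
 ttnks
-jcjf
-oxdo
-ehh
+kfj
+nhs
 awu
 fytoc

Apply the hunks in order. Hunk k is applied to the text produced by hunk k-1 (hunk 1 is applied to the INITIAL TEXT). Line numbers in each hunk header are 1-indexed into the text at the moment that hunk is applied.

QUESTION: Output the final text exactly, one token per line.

Answer: mvvkl
riqim
ttnks
kfj
nhs
awu
fytoc
npon
body

Derivation:
Hunk 1: at line 2 remove [kykp,auhw] add [ytmp,mdsk,zby] -> 11 lines: mvvkl riqim kbha ytmp mdsk zby ehh pvx jjzj fzy body
Hunk 2: at line 4 remove [mdsk,zby] add [jcjf,oxdo] -> 11 lines: mvvkl riqim kbha ytmp jcjf oxdo ehh pvx jjzj fzy body
Hunk 3: at line 1 remove [kbha,ytmp] add [ttnks] -> 10 lines: mvvkl riqim ttnks jcjf oxdo ehh pvx jjzj fzy body
Hunk 4: at line 6 remove [pvx,jjzj,fzy] add [awu,fytoc,npon] -> 10 lines: mvvkl riqim ttnks jcjf oxdo ehh awu fytoc npon body
Hunk 5: at line 2 remove [jcjf,oxdo,ehh] add [kfj,nhs] -> 9 lines: mvvkl riqim ttnks kfj nhs awu fytoc npon body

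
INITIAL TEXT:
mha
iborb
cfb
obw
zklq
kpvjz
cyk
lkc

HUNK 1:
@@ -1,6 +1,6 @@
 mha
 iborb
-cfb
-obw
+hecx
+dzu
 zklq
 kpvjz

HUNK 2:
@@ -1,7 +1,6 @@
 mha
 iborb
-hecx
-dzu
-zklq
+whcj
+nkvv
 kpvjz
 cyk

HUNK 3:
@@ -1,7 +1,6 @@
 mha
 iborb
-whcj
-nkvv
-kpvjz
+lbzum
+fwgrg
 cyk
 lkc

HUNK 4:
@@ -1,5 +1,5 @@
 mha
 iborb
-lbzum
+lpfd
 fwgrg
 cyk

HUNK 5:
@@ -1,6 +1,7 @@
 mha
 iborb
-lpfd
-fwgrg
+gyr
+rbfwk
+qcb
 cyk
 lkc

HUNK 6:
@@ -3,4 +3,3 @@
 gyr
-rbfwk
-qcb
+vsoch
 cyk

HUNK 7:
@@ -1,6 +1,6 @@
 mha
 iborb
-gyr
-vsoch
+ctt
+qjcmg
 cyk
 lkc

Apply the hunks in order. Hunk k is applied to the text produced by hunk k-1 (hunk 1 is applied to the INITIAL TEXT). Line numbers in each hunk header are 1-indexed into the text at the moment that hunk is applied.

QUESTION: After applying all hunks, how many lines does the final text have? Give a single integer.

Hunk 1: at line 1 remove [cfb,obw] add [hecx,dzu] -> 8 lines: mha iborb hecx dzu zklq kpvjz cyk lkc
Hunk 2: at line 1 remove [hecx,dzu,zklq] add [whcj,nkvv] -> 7 lines: mha iborb whcj nkvv kpvjz cyk lkc
Hunk 3: at line 1 remove [whcj,nkvv,kpvjz] add [lbzum,fwgrg] -> 6 lines: mha iborb lbzum fwgrg cyk lkc
Hunk 4: at line 1 remove [lbzum] add [lpfd] -> 6 lines: mha iborb lpfd fwgrg cyk lkc
Hunk 5: at line 1 remove [lpfd,fwgrg] add [gyr,rbfwk,qcb] -> 7 lines: mha iborb gyr rbfwk qcb cyk lkc
Hunk 6: at line 3 remove [rbfwk,qcb] add [vsoch] -> 6 lines: mha iborb gyr vsoch cyk lkc
Hunk 7: at line 1 remove [gyr,vsoch] add [ctt,qjcmg] -> 6 lines: mha iborb ctt qjcmg cyk lkc
Final line count: 6

Answer: 6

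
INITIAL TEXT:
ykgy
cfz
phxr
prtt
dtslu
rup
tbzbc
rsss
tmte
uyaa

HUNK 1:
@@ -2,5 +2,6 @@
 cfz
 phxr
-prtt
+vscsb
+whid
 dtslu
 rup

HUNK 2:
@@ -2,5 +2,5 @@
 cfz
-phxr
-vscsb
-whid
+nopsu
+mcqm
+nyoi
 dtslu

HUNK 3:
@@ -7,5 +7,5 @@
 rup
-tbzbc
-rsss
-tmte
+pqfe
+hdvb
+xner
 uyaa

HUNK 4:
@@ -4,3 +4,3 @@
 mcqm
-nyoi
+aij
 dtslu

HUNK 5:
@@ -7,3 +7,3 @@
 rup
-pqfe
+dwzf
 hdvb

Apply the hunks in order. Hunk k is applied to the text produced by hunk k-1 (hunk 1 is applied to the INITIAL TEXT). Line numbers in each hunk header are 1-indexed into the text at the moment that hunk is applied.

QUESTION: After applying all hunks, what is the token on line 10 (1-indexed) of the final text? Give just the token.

Answer: xner

Derivation:
Hunk 1: at line 2 remove [prtt] add [vscsb,whid] -> 11 lines: ykgy cfz phxr vscsb whid dtslu rup tbzbc rsss tmte uyaa
Hunk 2: at line 2 remove [phxr,vscsb,whid] add [nopsu,mcqm,nyoi] -> 11 lines: ykgy cfz nopsu mcqm nyoi dtslu rup tbzbc rsss tmte uyaa
Hunk 3: at line 7 remove [tbzbc,rsss,tmte] add [pqfe,hdvb,xner] -> 11 lines: ykgy cfz nopsu mcqm nyoi dtslu rup pqfe hdvb xner uyaa
Hunk 4: at line 4 remove [nyoi] add [aij] -> 11 lines: ykgy cfz nopsu mcqm aij dtslu rup pqfe hdvb xner uyaa
Hunk 5: at line 7 remove [pqfe] add [dwzf] -> 11 lines: ykgy cfz nopsu mcqm aij dtslu rup dwzf hdvb xner uyaa
Final line 10: xner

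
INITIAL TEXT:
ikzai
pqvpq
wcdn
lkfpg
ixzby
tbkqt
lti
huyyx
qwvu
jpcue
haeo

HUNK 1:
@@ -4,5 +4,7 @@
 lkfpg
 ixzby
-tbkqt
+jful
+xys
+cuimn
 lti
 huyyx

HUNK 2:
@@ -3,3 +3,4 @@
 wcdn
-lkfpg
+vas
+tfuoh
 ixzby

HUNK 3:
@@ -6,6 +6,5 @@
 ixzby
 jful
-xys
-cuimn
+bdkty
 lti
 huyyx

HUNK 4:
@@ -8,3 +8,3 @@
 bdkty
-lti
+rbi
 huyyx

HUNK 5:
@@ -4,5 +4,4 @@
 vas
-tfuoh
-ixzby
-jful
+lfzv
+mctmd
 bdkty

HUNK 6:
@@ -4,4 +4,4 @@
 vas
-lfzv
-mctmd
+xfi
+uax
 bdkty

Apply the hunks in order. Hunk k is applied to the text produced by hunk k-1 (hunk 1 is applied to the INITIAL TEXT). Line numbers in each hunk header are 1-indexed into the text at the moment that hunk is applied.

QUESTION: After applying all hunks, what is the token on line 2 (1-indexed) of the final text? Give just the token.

Answer: pqvpq

Derivation:
Hunk 1: at line 4 remove [tbkqt] add [jful,xys,cuimn] -> 13 lines: ikzai pqvpq wcdn lkfpg ixzby jful xys cuimn lti huyyx qwvu jpcue haeo
Hunk 2: at line 3 remove [lkfpg] add [vas,tfuoh] -> 14 lines: ikzai pqvpq wcdn vas tfuoh ixzby jful xys cuimn lti huyyx qwvu jpcue haeo
Hunk 3: at line 6 remove [xys,cuimn] add [bdkty] -> 13 lines: ikzai pqvpq wcdn vas tfuoh ixzby jful bdkty lti huyyx qwvu jpcue haeo
Hunk 4: at line 8 remove [lti] add [rbi] -> 13 lines: ikzai pqvpq wcdn vas tfuoh ixzby jful bdkty rbi huyyx qwvu jpcue haeo
Hunk 5: at line 4 remove [tfuoh,ixzby,jful] add [lfzv,mctmd] -> 12 lines: ikzai pqvpq wcdn vas lfzv mctmd bdkty rbi huyyx qwvu jpcue haeo
Hunk 6: at line 4 remove [lfzv,mctmd] add [xfi,uax] -> 12 lines: ikzai pqvpq wcdn vas xfi uax bdkty rbi huyyx qwvu jpcue haeo
Final line 2: pqvpq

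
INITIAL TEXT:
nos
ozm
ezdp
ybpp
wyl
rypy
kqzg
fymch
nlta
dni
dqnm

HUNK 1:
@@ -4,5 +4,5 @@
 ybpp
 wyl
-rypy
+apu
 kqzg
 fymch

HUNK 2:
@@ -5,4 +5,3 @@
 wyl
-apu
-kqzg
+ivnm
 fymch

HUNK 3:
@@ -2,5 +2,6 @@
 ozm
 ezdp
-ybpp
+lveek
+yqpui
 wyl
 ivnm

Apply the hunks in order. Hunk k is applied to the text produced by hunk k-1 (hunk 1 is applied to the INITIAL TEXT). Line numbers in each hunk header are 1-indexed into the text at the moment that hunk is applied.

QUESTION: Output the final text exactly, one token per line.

Answer: nos
ozm
ezdp
lveek
yqpui
wyl
ivnm
fymch
nlta
dni
dqnm

Derivation:
Hunk 1: at line 4 remove [rypy] add [apu] -> 11 lines: nos ozm ezdp ybpp wyl apu kqzg fymch nlta dni dqnm
Hunk 2: at line 5 remove [apu,kqzg] add [ivnm] -> 10 lines: nos ozm ezdp ybpp wyl ivnm fymch nlta dni dqnm
Hunk 3: at line 2 remove [ybpp] add [lveek,yqpui] -> 11 lines: nos ozm ezdp lveek yqpui wyl ivnm fymch nlta dni dqnm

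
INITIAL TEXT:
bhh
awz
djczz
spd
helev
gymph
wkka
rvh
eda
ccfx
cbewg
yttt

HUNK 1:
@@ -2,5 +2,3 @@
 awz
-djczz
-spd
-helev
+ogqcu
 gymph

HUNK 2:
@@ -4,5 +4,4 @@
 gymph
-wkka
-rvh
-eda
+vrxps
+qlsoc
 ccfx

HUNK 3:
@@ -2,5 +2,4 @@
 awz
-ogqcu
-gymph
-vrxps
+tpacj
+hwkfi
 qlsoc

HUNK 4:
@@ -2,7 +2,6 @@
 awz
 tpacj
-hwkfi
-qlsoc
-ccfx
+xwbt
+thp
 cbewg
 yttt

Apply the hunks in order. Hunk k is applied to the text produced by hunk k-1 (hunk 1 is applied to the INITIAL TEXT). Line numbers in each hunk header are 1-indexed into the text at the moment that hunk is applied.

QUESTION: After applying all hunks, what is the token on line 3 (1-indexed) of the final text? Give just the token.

Hunk 1: at line 2 remove [djczz,spd,helev] add [ogqcu] -> 10 lines: bhh awz ogqcu gymph wkka rvh eda ccfx cbewg yttt
Hunk 2: at line 4 remove [wkka,rvh,eda] add [vrxps,qlsoc] -> 9 lines: bhh awz ogqcu gymph vrxps qlsoc ccfx cbewg yttt
Hunk 3: at line 2 remove [ogqcu,gymph,vrxps] add [tpacj,hwkfi] -> 8 lines: bhh awz tpacj hwkfi qlsoc ccfx cbewg yttt
Hunk 4: at line 2 remove [hwkfi,qlsoc,ccfx] add [xwbt,thp] -> 7 lines: bhh awz tpacj xwbt thp cbewg yttt
Final line 3: tpacj

Answer: tpacj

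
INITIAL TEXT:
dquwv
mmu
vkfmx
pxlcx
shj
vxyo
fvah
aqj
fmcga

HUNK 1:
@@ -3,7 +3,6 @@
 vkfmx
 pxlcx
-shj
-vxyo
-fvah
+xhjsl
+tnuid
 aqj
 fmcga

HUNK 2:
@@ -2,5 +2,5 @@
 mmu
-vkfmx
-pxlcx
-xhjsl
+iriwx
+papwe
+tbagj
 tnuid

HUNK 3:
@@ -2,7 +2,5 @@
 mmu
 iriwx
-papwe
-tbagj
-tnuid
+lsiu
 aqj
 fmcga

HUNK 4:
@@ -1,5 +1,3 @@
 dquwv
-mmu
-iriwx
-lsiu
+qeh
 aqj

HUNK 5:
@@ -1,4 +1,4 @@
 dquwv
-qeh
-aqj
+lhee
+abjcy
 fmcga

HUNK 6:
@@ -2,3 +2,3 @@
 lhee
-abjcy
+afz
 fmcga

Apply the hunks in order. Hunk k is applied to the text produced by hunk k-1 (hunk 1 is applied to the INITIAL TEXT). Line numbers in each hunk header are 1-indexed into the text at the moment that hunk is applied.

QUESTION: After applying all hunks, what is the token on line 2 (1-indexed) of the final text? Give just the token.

Answer: lhee

Derivation:
Hunk 1: at line 3 remove [shj,vxyo,fvah] add [xhjsl,tnuid] -> 8 lines: dquwv mmu vkfmx pxlcx xhjsl tnuid aqj fmcga
Hunk 2: at line 2 remove [vkfmx,pxlcx,xhjsl] add [iriwx,papwe,tbagj] -> 8 lines: dquwv mmu iriwx papwe tbagj tnuid aqj fmcga
Hunk 3: at line 2 remove [papwe,tbagj,tnuid] add [lsiu] -> 6 lines: dquwv mmu iriwx lsiu aqj fmcga
Hunk 4: at line 1 remove [mmu,iriwx,lsiu] add [qeh] -> 4 lines: dquwv qeh aqj fmcga
Hunk 5: at line 1 remove [qeh,aqj] add [lhee,abjcy] -> 4 lines: dquwv lhee abjcy fmcga
Hunk 6: at line 2 remove [abjcy] add [afz] -> 4 lines: dquwv lhee afz fmcga
Final line 2: lhee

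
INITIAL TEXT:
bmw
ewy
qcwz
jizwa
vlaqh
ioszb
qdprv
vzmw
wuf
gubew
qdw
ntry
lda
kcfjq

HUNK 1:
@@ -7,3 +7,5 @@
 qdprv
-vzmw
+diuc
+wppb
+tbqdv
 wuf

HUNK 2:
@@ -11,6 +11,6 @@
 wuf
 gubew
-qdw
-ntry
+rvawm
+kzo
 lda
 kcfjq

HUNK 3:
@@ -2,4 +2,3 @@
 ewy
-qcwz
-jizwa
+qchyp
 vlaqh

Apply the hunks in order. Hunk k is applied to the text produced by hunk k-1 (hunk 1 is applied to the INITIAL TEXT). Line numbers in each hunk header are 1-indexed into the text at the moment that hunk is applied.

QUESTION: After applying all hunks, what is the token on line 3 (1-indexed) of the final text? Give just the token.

Answer: qchyp

Derivation:
Hunk 1: at line 7 remove [vzmw] add [diuc,wppb,tbqdv] -> 16 lines: bmw ewy qcwz jizwa vlaqh ioszb qdprv diuc wppb tbqdv wuf gubew qdw ntry lda kcfjq
Hunk 2: at line 11 remove [qdw,ntry] add [rvawm,kzo] -> 16 lines: bmw ewy qcwz jizwa vlaqh ioszb qdprv diuc wppb tbqdv wuf gubew rvawm kzo lda kcfjq
Hunk 3: at line 2 remove [qcwz,jizwa] add [qchyp] -> 15 lines: bmw ewy qchyp vlaqh ioszb qdprv diuc wppb tbqdv wuf gubew rvawm kzo lda kcfjq
Final line 3: qchyp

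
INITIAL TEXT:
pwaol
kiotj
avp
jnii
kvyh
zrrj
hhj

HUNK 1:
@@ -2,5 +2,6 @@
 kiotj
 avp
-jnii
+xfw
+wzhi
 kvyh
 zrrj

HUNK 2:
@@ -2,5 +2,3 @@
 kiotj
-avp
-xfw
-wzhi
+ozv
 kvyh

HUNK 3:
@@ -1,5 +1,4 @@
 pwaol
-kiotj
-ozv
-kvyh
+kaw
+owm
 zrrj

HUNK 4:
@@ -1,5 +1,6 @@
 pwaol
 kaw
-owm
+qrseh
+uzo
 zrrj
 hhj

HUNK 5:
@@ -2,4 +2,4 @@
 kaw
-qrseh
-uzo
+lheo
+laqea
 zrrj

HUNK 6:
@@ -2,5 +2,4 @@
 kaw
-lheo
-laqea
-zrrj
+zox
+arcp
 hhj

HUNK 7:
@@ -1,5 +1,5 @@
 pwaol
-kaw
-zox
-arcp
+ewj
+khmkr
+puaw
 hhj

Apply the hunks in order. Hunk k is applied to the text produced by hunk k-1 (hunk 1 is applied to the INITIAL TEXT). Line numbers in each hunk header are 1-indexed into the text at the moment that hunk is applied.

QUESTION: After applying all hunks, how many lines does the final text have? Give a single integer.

Hunk 1: at line 2 remove [jnii] add [xfw,wzhi] -> 8 lines: pwaol kiotj avp xfw wzhi kvyh zrrj hhj
Hunk 2: at line 2 remove [avp,xfw,wzhi] add [ozv] -> 6 lines: pwaol kiotj ozv kvyh zrrj hhj
Hunk 3: at line 1 remove [kiotj,ozv,kvyh] add [kaw,owm] -> 5 lines: pwaol kaw owm zrrj hhj
Hunk 4: at line 1 remove [owm] add [qrseh,uzo] -> 6 lines: pwaol kaw qrseh uzo zrrj hhj
Hunk 5: at line 2 remove [qrseh,uzo] add [lheo,laqea] -> 6 lines: pwaol kaw lheo laqea zrrj hhj
Hunk 6: at line 2 remove [lheo,laqea,zrrj] add [zox,arcp] -> 5 lines: pwaol kaw zox arcp hhj
Hunk 7: at line 1 remove [kaw,zox,arcp] add [ewj,khmkr,puaw] -> 5 lines: pwaol ewj khmkr puaw hhj
Final line count: 5

Answer: 5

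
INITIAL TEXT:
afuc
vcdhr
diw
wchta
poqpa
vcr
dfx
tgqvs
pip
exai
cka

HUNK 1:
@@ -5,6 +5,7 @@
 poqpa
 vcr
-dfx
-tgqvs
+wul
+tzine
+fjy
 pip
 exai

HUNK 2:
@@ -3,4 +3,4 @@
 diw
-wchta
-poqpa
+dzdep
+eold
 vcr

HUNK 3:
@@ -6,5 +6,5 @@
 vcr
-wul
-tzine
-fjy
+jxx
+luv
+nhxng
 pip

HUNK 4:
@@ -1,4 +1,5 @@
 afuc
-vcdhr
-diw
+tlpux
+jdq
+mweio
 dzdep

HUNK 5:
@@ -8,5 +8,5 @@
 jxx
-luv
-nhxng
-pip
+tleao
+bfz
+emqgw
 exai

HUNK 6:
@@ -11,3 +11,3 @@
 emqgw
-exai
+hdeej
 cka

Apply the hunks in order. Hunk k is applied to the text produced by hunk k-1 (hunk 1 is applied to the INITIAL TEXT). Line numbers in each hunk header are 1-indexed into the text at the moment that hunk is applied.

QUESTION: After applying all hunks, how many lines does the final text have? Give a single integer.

Hunk 1: at line 5 remove [dfx,tgqvs] add [wul,tzine,fjy] -> 12 lines: afuc vcdhr diw wchta poqpa vcr wul tzine fjy pip exai cka
Hunk 2: at line 3 remove [wchta,poqpa] add [dzdep,eold] -> 12 lines: afuc vcdhr diw dzdep eold vcr wul tzine fjy pip exai cka
Hunk 3: at line 6 remove [wul,tzine,fjy] add [jxx,luv,nhxng] -> 12 lines: afuc vcdhr diw dzdep eold vcr jxx luv nhxng pip exai cka
Hunk 4: at line 1 remove [vcdhr,diw] add [tlpux,jdq,mweio] -> 13 lines: afuc tlpux jdq mweio dzdep eold vcr jxx luv nhxng pip exai cka
Hunk 5: at line 8 remove [luv,nhxng,pip] add [tleao,bfz,emqgw] -> 13 lines: afuc tlpux jdq mweio dzdep eold vcr jxx tleao bfz emqgw exai cka
Hunk 6: at line 11 remove [exai] add [hdeej] -> 13 lines: afuc tlpux jdq mweio dzdep eold vcr jxx tleao bfz emqgw hdeej cka
Final line count: 13

Answer: 13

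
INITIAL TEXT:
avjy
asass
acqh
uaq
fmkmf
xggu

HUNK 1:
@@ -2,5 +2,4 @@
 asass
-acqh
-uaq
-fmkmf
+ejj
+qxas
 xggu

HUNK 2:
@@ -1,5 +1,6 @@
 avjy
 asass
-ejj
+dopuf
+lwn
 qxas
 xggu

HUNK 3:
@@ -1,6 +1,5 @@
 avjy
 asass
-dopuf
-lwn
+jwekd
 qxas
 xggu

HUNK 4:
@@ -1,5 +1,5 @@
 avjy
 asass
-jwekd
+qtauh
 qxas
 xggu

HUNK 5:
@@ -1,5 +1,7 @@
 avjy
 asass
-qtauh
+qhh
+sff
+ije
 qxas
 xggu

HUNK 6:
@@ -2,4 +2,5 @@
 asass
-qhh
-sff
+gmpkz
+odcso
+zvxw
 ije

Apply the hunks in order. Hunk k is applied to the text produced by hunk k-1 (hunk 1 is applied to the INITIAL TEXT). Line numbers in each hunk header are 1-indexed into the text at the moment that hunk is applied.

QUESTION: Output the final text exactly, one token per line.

Hunk 1: at line 2 remove [acqh,uaq,fmkmf] add [ejj,qxas] -> 5 lines: avjy asass ejj qxas xggu
Hunk 2: at line 1 remove [ejj] add [dopuf,lwn] -> 6 lines: avjy asass dopuf lwn qxas xggu
Hunk 3: at line 1 remove [dopuf,lwn] add [jwekd] -> 5 lines: avjy asass jwekd qxas xggu
Hunk 4: at line 1 remove [jwekd] add [qtauh] -> 5 lines: avjy asass qtauh qxas xggu
Hunk 5: at line 1 remove [qtauh] add [qhh,sff,ije] -> 7 lines: avjy asass qhh sff ije qxas xggu
Hunk 6: at line 2 remove [qhh,sff] add [gmpkz,odcso,zvxw] -> 8 lines: avjy asass gmpkz odcso zvxw ije qxas xggu

Answer: avjy
asass
gmpkz
odcso
zvxw
ije
qxas
xggu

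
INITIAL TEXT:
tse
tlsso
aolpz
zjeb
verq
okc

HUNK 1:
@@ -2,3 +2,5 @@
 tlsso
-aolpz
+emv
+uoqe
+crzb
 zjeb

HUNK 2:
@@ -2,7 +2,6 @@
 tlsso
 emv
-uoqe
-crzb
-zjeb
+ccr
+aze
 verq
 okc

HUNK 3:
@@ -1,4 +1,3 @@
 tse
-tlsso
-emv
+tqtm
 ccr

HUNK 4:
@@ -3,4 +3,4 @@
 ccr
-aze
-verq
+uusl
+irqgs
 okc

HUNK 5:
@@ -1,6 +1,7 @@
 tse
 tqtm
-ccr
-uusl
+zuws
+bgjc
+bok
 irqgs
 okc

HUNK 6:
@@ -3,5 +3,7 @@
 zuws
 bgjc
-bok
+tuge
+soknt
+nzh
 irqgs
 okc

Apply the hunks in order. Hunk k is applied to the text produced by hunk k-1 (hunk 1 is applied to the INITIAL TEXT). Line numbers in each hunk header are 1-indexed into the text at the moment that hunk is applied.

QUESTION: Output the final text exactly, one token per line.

Hunk 1: at line 2 remove [aolpz] add [emv,uoqe,crzb] -> 8 lines: tse tlsso emv uoqe crzb zjeb verq okc
Hunk 2: at line 2 remove [uoqe,crzb,zjeb] add [ccr,aze] -> 7 lines: tse tlsso emv ccr aze verq okc
Hunk 3: at line 1 remove [tlsso,emv] add [tqtm] -> 6 lines: tse tqtm ccr aze verq okc
Hunk 4: at line 3 remove [aze,verq] add [uusl,irqgs] -> 6 lines: tse tqtm ccr uusl irqgs okc
Hunk 5: at line 1 remove [ccr,uusl] add [zuws,bgjc,bok] -> 7 lines: tse tqtm zuws bgjc bok irqgs okc
Hunk 6: at line 3 remove [bok] add [tuge,soknt,nzh] -> 9 lines: tse tqtm zuws bgjc tuge soknt nzh irqgs okc

Answer: tse
tqtm
zuws
bgjc
tuge
soknt
nzh
irqgs
okc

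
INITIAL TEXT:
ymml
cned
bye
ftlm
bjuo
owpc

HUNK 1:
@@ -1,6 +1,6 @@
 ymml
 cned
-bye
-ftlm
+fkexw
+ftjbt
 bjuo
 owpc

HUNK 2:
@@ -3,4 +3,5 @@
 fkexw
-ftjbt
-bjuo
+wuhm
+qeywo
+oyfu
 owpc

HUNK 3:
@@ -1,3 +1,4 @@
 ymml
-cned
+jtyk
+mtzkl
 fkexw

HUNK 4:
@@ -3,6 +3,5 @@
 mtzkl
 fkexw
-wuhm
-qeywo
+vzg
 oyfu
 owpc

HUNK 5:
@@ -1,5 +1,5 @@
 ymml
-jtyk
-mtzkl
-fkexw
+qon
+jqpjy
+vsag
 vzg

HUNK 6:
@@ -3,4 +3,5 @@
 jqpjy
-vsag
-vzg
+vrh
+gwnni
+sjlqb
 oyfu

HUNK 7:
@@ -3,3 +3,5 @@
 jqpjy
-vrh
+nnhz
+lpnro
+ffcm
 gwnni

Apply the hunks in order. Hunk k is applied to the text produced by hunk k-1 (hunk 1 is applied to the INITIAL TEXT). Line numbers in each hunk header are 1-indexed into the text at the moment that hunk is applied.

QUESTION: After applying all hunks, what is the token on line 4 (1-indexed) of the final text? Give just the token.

Hunk 1: at line 1 remove [bye,ftlm] add [fkexw,ftjbt] -> 6 lines: ymml cned fkexw ftjbt bjuo owpc
Hunk 2: at line 3 remove [ftjbt,bjuo] add [wuhm,qeywo,oyfu] -> 7 lines: ymml cned fkexw wuhm qeywo oyfu owpc
Hunk 3: at line 1 remove [cned] add [jtyk,mtzkl] -> 8 lines: ymml jtyk mtzkl fkexw wuhm qeywo oyfu owpc
Hunk 4: at line 3 remove [wuhm,qeywo] add [vzg] -> 7 lines: ymml jtyk mtzkl fkexw vzg oyfu owpc
Hunk 5: at line 1 remove [jtyk,mtzkl,fkexw] add [qon,jqpjy,vsag] -> 7 lines: ymml qon jqpjy vsag vzg oyfu owpc
Hunk 6: at line 3 remove [vsag,vzg] add [vrh,gwnni,sjlqb] -> 8 lines: ymml qon jqpjy vrh gwnni sjlqb oyfu owpc
Hunk 7: at line 3 remove [vrh] add [nnhz,lpnro,ffcm] -> 10 lines: ymml qon jqpjy nnhz lpnro ffcm gwnni sjlqb oyfu owpc
Final line 4: nnhz

Answer: nnhz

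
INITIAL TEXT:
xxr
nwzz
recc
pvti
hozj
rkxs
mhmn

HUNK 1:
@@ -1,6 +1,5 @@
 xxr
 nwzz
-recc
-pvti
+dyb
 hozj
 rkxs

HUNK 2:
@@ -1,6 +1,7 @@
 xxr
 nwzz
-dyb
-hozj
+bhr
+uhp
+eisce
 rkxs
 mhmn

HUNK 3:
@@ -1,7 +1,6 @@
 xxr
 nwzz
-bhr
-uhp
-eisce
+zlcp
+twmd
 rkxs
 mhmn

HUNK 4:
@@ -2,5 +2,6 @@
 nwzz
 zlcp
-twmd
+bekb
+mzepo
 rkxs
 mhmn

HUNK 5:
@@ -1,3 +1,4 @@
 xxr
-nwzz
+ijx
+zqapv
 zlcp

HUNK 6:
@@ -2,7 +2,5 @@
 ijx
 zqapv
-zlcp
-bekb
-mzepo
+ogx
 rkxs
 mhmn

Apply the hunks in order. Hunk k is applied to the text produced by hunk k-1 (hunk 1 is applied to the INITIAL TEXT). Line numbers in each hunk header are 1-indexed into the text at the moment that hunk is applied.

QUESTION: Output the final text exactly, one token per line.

Answer: xxr
ijx
zqapv
ogx
rkxs
mhmn

Derivation:
Hunk 1: at line 1 remove [recc,pvti] add [dyb] -> 6 lines: xxr nwzz dyb hozj rkxs mhmn
Hunk 2: at line 1 remove [dyb,hozj] add [bhr,uhp,eisce] -> 7 lines: xxr nwzz bhr uhp eisce rkxs mhmn
Hunk 3: at line 1 remove [bhr,uhp,eisce] add [zlcp,twmd] -> 6 lines: xxr nwzz zlcp twmd rkxs mhmn
Hunk 4: at line 2 remove [twmd] add [bekb,mzepo] -> 7 lines: xxr nwzz zlcp bekb mzepo rkxs mhmn
Hunk 5: at line 1 remove [nwzz] add [ijx,zqapv] -> 8 lines: xxr ijx zqapv zlcp bekb mzepo rkxs mhmn
Hunk 6: at line 2 remove [zlcp,bekb,mzepo] add [ogx] -> 6 lines: xxr ijx zqapv ogx rkxs mhmn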